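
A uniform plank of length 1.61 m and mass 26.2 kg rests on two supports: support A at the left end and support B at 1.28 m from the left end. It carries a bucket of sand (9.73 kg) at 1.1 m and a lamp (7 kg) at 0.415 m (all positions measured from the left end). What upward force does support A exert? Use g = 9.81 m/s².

R_A ≈ 155 N

Take moments about support B.
Beam weight: 26.2 × 9.81 = 257 N down at 0.805 m → arm 0.475 m, τ = 257 × 0.475 = 122.1 N·m counterclockwise.
Bucket of sand: 9.73 × 9.81 = 95.45 N down at 1.1 m → arm 0.18 m, τ = 95.45 × 0.18 = 17.18 N·m counterclockwise.
Lamp: 7 × 9.81 = 68.67 N down at 0.415 m → arm 0.865 m, τ = 68.67 × 0.865 = 59.4 N·m counterclockwise.
Net load moment about support B = 198.7 N·m counterclockwise.
Reaction R at support A is upward at 0 m, arm 1.28 m → moment R × 1.28 clockwise.
Balancing moments: R × 1.28 = 198.7, giving R = 155 N.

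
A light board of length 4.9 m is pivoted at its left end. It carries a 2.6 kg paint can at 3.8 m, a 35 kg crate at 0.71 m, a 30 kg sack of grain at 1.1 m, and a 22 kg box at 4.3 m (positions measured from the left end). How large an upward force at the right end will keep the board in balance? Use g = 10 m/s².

F ≈ 331 N

About the left end:
Paint can: 2.6 × 10 = 26 N down at 3.8 m → arm 3.8 m, τ = 26 × 3.8 = 98.8 N·m clockwise.
Crate: 35 × 10 = 350 N down at 0.71 m → arm 0.71 m, τ = 350 × 0.71 = 248.5 N·m clockwise.
Sack of grain: 30 × 10 = 300 N down at 1.1 m → arm 1.1 m, τ = 300 × 1.1 = 330 N·m clockwise.
Box: 22 × 10 = 220 N down at 4.3 m → arm 4.3 m, τ = 220 × 4.3 = 946 N·m clockwise.
Net moment of the loads = 1623 N·m clockwise.
The upward force F acts at the right end, arm 4.9 m, giving F × 4.9 counterclockwise.
Balancing moments: F × 4.9 = 1623, giving F = 1623 / 4.9 = 331 N.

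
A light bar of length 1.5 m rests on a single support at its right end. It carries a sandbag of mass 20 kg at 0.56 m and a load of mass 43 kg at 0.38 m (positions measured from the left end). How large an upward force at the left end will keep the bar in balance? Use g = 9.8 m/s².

F ≈ 437 N

Take moments about the right end.
Sandbag: 20 × 9.8 = 196 N down at 0.56 m → arm 0.94 m, τ = 196 × 0.94 = 184.2 N·m counterclockwise.
Load: 43 × 9.8 = 421.4 N down at 0.38 m → arm 1.12 m, τ = 421.4 × 1.12 = 472 N·m counterclockwise.
Net moment of the loads = 656.2 N·m counterclockwise.
The upward force F acts at the left end, arm 1.5 m, giving F × 1.5 clockwise.
For rotational equilibrium, F × 1.5 = 656.2, so F = 656.2 / 1.5 = 437 N.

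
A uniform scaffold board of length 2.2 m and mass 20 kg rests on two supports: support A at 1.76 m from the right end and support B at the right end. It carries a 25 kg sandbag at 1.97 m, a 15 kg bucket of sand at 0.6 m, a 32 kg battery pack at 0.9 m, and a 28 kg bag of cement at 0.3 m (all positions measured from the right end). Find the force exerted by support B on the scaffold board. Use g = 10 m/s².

R_B ≈ 533 N

Taking torques about support A:
Beam weight: 20 × 10 = 200 N down at 1.1 m → arm 0.66 m, τ = 200 × 0.66 = 132 N·m clockwise.
Sandbag: 25 × 10 = 250 N down at 1.97 m → arm 0.21 m, τ = 250 × 0.21 = 52.5 N·m counterclockwise.
Bucket of sand: 15 × 10 = 150 N down at 0.6 m → arm 1.16 m, τ = 150 × 1.16 = 174 N·m clockwise.
Battery pack: 32 × 10 = 320 N down at 0.9 m → arm 0.86 m, τ = 320 × 0.86 = 275.2 N·m clockwise.
Bag of cement: 28 × 10 = 280 N down at 0.3 m → arm 1.46 m, τ = 280 × 1.46 = 408.8 N·m clockwise.
Net load moment about support A = 937.5 N·m clockwise.
Reaction R at support B is upward at 0 m, arm 1.76 m → moment R × 1.76 counterclockwise.
For rotational equilibrium, R × 1.76 = 937.5, so R = 533 N.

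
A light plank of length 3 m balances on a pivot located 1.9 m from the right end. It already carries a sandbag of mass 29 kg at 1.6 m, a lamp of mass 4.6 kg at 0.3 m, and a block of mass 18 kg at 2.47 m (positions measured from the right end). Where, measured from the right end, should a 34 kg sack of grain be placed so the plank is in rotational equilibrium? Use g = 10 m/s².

About the pivot (at 1.9 m from the right end):
Sandbag: 29 × 10 = 290 N down at 1.6 m → arm 0.3 m, τ = 290 × 0.3 = 87 N·m clockwise.
Lamp: 4.6 × 10 = 46 N down at 0.3 m → arm 1.6 m, τ = 46 × 1.6 = 73.6 N·m clockwise.
Block: 18 × 10 = 180 N down at 2.47 m → arm 0.57 m, τ = 180 × 0.57 = 102.6 N·m counterclockwise.
Net moment of existing loads = 58 N·m clockwise.
The sack of grain weighs 34 × 10 = 340 N and must supply an equal counterclockwise moment, so its lever arm about the pivot is 58 / 340 = 0.171 m.
That puts it at 1.9 + 0.171 = 2.07 m from the right end.

x ≈ 2.07 m from the right end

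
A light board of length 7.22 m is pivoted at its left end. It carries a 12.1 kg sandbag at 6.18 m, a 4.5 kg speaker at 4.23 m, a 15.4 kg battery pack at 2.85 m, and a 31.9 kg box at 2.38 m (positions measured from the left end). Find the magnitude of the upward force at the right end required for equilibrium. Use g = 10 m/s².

F ≈ 296 N

Sum moments about the left end (the unknown pivot reaction has zero arm there).
Sandbag: 12.1 × 10 = 121 N down at 6.18 m → arm 6.18 m, τ = 121 × 6.18 = 747.8 N·m clockwise.
Speaker: 4.5 × 10 = 45 N down at 4.23 m → arm 4.23 m, τ = 45 × 4.23 = 190.4 N·m clockwise.
Battery pack: 15.4 × 10 = 154 N down at 2.85 m → arm 2.85 m, τ = 154 × 2.85 = 438.9 N·m clockwise.
Box: 31.9 × 10 = 319 N down at 2.38 m → arm 2.38 m, τ = 319 × 2.38 = 759.2 N·m clockwise.
Net moment of the loads = 2136 N·m clockwise.
The upward force F acts at the right end, arm 7.22 m, giving F × 7.22 counterclockwise.
For rotational equilibrium, F × 7.22 = 2136, so F = 2136 / 7.22 = 296 N.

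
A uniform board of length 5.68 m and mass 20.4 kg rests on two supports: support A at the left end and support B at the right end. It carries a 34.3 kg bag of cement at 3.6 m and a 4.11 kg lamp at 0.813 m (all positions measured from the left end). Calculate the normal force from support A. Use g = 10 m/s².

R_A ≈ 263 N

Sum moments about support B (its reaction then has zero moment arm).
Beam weight: 20.4 × 10 = 204 N down at 2.84 m → arm 2.84 m, τ = 204 × 2.84 = 579.4 N·m counterclockwise.
Bag of cement: 34.3 × 10 = 343 N down at 3.6 m → arm 2.08 m, τ = 343 × 2.08 = 713.4 N·m counterclockwise.
Lamp: 4.11 × 10 = 41.1 N down at 0.813 m → arm 4.867 m, τ = 41.1 × 4.867 = 200 N·m counterclockwise.
Net load moment about support B = 1493 N·m counterclockwise.
Reaction R at support A is upward at 0 m, arm 5.68 m → moment R × 5.68 clockwise.
Setting net torque to zero: R × 5.68 = 1493 → R = 263 N.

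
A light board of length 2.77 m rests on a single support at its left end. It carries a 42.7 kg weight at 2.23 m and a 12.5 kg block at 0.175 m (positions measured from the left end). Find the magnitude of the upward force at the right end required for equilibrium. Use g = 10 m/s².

F ≈ 352 N

Choose the left end as the axis so the unknown pivot reaction has zero arm there.
Weight: 42.7 × 10 = 427 N down at 2.23 m → arm 2.23 m, τ = 427 × 2.23 = 952.2 N·m clockwise.
Block: 12.5 × 10 = 125 N down at 0.175 m → arm 0.175 m, τ = 125 × 0.175 = 21.88 N·m clockwise.
Net moment of the loads = 974.1 N·m clockwise.
The upward force F acts at the right end, arm 2.77 m, giving F × 2.77 counterclockwise.
For rotational equilibrium, F × 2.77 = 974.1, so F = 974.1 / 2.77 = 352 N.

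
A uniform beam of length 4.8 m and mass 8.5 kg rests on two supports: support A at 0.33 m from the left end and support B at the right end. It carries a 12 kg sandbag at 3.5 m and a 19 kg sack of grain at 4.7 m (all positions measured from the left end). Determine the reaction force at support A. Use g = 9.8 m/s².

Take moments about support B.
Beam weight: 8.5 × 9.8 = 83.3 N down at 2.4 m → arm 2.4 m, τ = 83.3 × 2.4 = 199.9 N·m counterclockwise.
Sandbag: 12 × 9.8 = 117.6 N down at 3.5 m → arm 1.3 m, τ = 117.6 × 1.3 = 152.9 N·m counterclockwise.
Sack of grain: 19 × 9.8 = 186.2 N down at 4.7 m → arm 0.1 m, τ = 186.2 × 0.1 = 18.62 N·m counterclockwise.
Net load moment about support B = 371.4 N·m counterclockwise.
Reaction R at support A is upward at 0.33 m, arm 4.47 m → moment R × 4.47 clockwise.
For rotational equilibrium, R × 4.47 = 371.4, so R = 83.1 N.

R_A ≈ 83.1 N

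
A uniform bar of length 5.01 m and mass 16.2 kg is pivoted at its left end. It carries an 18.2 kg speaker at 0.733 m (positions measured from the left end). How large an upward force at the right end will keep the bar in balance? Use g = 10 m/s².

F ≈ 108 N

Sum moments about the left end (the unknown pivot reaction has zero arm there).
Beam weight: 16.2 × 10 = 162 N down at 2.505 m → arm 2.505 m, τ = 162 × 2.505 = 405.8 N·m clockwise.
Speaker: 18.2 × 10 = 182 N down at 0.733 m → arm 0.733 m, τ = 182 × 0.733 = 133.4 N·m clockwise.
Net moment of the loads = 539.2 N·m clockwise.
The upward force F acts at the right end, arm 5.01 m, giving F × 5.01 counterclockwise.
Balancing moments: F × 5.01 = 539.2, giving F = 539.2 / 5.01 = 108 N.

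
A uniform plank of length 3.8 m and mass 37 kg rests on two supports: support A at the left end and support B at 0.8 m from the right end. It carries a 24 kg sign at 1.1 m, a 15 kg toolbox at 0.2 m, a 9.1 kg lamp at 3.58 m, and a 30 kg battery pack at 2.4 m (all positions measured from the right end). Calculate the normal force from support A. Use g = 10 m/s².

Taking torques about support B:
Beam weight: 37 × 10 = 370 N down at 1.9 m → arm 1.1 m, τ = 370 × 1.1 = 407 N·m counterclockwise.
Sign: 24 × 10 = 240 N down at 1.1 m → arm 0.3 m, τ = 240 × 0.3 = 72 N·m counterclockwise.
Toolbox: 15 × 10 = 150 N down at 0.2 m → arm 0.6 m, τ = 150 × 0.6 = 90 N·m clockwise.
Lamp: 9.1 × 10 = 91 N down at 3.58 m → arm 2.78 m, τ = 91 × 2.78 = 253 N·m counterclockwise.
Battery pack: 30 × 10 = 300 N down at 2.4 m → arm 1.6 m, τ = 300 × 1.6 = 480 N·m counterclockwise.
Net load moment about support B = 1122 N·m counterclockwise.
Reaction R at support A is upward at 3.8 m, arm 3 m → moment R × 3 clockwise.
Balancing moments: R × 3 = 1122, giving R = 374 N.

R_A ≈ 374 N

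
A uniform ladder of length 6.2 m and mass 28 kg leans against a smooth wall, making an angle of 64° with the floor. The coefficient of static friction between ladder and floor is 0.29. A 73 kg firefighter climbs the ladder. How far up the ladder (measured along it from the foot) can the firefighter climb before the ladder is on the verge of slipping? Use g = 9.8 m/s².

d ≈ 3.91 m

About the foot of the ladder:
Ladder weight 28×9.8 = 274.4 N acts at 3.1 m along the ladder; its horizontal arm is 3.1·cos64° = 1.359 m → τ = 372.9 N·m clockwise.
Firefighter weight 73×9.8 = 715.4 N at distance d → arm d·cos64° → τ = 715.4·d·0.4384 clockwise.
Wall normal N at the top has arm L sinθ = 5.573 m counterclockwise, so Στ = 0 gives N·5.573 = 372.9 + 313.6·d.
ΣFy = 0 ⇒ N_floor = 989.8 N, so the maximum friction is μ_s·N_floor = 0.29×989.8 = 287 N. ΣFx = 0 ⇒ N_wall = f, so at the slipping point N = 287 N.
Substituting: 287×5.573 = 372.9 + 313.6·d ⇒ d = (1599 − 372.9) / 313.6 = 3.91 m.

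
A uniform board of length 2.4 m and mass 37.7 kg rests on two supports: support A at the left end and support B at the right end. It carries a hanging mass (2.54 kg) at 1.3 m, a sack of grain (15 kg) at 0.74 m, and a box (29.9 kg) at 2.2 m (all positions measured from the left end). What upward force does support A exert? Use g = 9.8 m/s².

Sum moments about support B (its reaction then has zero moment arm).
Beam weight: 37.7 × 9.8 = 369.5 N down at 1.2 m → arm 1.2 m, τ = 369.5 × 1.2 = 443.4 N·m counterclockwise.
Hanging mass: 2.54 × 9.8 = 24.89 N down at 1.3 m → arm 1.1 m, τ = 24.89 × 1.1 = 27.38 N·m counterclockwise.
Sack of grain: 15 × 9.8 = 147 N down at 0.74 m → arm 1.66 m, τ = 147 × 1.66 = 244 N·m counterclockwise.
Box: 29.9 × 9.8 = 293 N down at 2.2 m → arm 0.2 m, τ = 293 × 0.2 = 58.6 N·m counterclockwise.
Net load moment about support B = 773.4 N·m counterclockwise.
Reaction R at support A is upward at 0 m, arm 2.4 m → moment R × 2.4 clockwise.
For rotational equilibrium, R × 2.4 = 773.4, so R = 322 N.

R_A ≈ 322 N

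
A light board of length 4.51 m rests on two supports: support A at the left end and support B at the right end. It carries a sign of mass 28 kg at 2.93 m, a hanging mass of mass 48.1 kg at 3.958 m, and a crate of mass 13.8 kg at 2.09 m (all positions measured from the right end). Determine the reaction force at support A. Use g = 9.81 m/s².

Take moments about support B.
Sign: 28 × 9.81 = 274.7 N down at 2.93 m → arm 2.93 m, τ = 274.7 × 2.93 = 804.9 N·m counterclockwise.
Hanging mass: 48.1 × 9.81 = 471.9 N down at 3.958 m → arm 3.958 m, τ = 471.9 × 3.958 = 1868 N·m counterclockwise.
Crate: 13.8 × 9.81 = 135.4 N down at 2.09 m → arm 2.09 m, τ = 135.4 × 2.09 = 283 N·m counterclockwise.
Net load moment about support B = 2956 N·m counterclockwise.
Reaction R at support A is upward at 4.51 m, arm 4.51 m → moment R × 4.51 clockwise.
Στ = 0 ⇒ R × 4.51 = 2956 ⇒ R = 655 N.

R_A ≈ 655 N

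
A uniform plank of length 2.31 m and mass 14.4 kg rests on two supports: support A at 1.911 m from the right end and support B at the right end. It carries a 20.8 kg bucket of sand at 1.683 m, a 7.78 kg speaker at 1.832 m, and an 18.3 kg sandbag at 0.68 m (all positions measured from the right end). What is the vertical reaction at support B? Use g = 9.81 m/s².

R_B ≈ 199 N

Take moments about support A.
Beam weight: 14.4 × 9.81 = 141.3 N down at 1.155 m → arm 0.756 m, τ = 141.3 × 0.756 = 106.8 N·m clockwise.
Bucket of sand: 20.8 × 9.81 = 204 N down at 1.683 m → arm 0.228 m, τ = 204 × 0.228 = 46.51 N·m clockwise.
Speaker: 7.78 × 9.81 = 76.32 N down at 1.832 m → arm 0.079 m, τ = 76.32 × 0.079 = 6.029 N·m clockwise.
Sandbag: 18.3 × 9.81 = 179.5 N down at 0.68 m → arm 1.231 m, τ = 179.5 × 1.231 = 221 N·m clockwise.
Net load moment about support A = 380.3 N·m clockwise.
Reaction R at support B is upward at 0 m, arm 1.911 m → moment R × 1.911 counterclockwise.
For rotational equilibrium, R × 1.911 = 380.3, so R = 199 N.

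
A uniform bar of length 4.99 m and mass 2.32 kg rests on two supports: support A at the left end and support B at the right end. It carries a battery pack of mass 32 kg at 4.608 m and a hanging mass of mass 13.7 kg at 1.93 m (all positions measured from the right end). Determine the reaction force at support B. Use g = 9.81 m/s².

R_B ≈ 118 N

Take moments about support A.
Beam weight: 2.32 × 9.81 = 22.76 N down at 2.495 m → arm 2.495 m, τ = 22.76 × 2.495 = 56.79 N·m clockwise.
Battery pack: 32 × 9.81 = 313.9 N down at 4.608 m → arm 0.382 m, τ = 313.9 × 0.382 = 119.9 N·m clockwise.
Hanging mass: 13.7 × 9.81 = 134.4 N down at 1.93 m → arm 3.06 m, τ = 134.4 × 3.06 = 411.3 N·m clockwise.
Net load moment about support A = 588 N·m clockwise.
Reaction R at support B is upward at 0 m, arm 4.99 m → moment R × 4.99 counterclockwise.
Στ = 0 ⇒ R × 4.99 = 588 ⇒ R = 118 N.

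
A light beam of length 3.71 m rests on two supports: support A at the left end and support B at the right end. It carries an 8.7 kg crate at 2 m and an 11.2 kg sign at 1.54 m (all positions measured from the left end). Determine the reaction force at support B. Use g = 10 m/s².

R_B ≈ 93.4 N

About support A:
Crate: 8.7 × 10 = 87 N down at 2 m → arm 2 m, τ = 87 × 2 = 174 N·m clockwise.
Sign: 11.2 × 10 = 112 N down at 1.54 m → arm 1.54 m, τ = 112 × 1.54 = 172.5 N·m clockwise.
Net load moment about support A = 346.5 N·m clockwise.
Reaction R at support B is upward at 3.71 m, arm 3.71 m → moment R × 3.71 counterclockwise.
Setting net torque to zero: R × 3.71 = 346.5 → R = 93.4 N.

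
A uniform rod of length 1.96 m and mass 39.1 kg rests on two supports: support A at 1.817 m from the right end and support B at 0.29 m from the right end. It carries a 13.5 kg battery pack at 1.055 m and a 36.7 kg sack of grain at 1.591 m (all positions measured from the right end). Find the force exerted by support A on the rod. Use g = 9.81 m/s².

Take moments about support B.
Beam weight: 39.1 × 9.81 = 383.6 N down at 0.98 m → arm 0.69 m, τ = 383.6 × 0.69 = 264.7 N·m counterclockwise.
Battery pack: 13.5 × 9.81 = 132.4 N down at 1.055 m → arm 0.765 m, τ = 132.4 × 0.765 = 101.3 N·m counterclockwise.
Sack of grain: 36.7 × 9.81 = 360 N down at 1.591 m → arm 1.301 m, τ = 360 × 1.301 = 468.4 N·m counterclockwise.
Net load moment about support B = 834.4 N·m counterclockwise.
Reaction R at support A is upward at 1.817 m, arm 1.527 m → moment R × 1.527 clockwise.
Balancing moments: R × 1.527 = 834.4, giving R = 546 N.

R_A ≈ 546 N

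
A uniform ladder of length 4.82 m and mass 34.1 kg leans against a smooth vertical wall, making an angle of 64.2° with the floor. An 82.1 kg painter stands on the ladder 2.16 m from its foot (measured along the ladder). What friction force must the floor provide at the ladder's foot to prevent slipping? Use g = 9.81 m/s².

f ≈ 255 N

About the foot of the ladder:
Ladder weight 34.1×9.81 = 334.5 N acts at 2.41 m along the ladder; its horizontal arm is 2.41·cos64.2° = 1.049 m → τ = 350.9 N·m clockwise.
Painter: 82.1×9.81 = 805.4 N at 2.16 m → arm 0.9401 m → τ = 757.2 N·m clockwise.
Wall normal N acts horizontally at the top; its moment arm is the height L sinθ = 4.82·sin64.2° = 4.34 m, counterclockwise.
Στ = 0 ⇒ N × 4.34 = 1108 ⇒ N = 255 N.
ΣFx = 0: friction at the foot balances the wall's push, so f = N_wall = 255 N.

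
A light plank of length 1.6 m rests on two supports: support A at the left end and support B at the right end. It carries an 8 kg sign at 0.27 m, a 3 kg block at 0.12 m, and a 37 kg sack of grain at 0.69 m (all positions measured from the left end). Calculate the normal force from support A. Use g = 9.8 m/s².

Taking torques about support B:
Sign: 8 × 9.8 = 78.4 N down at 0.27 m → arm 1.33 m, τ = 78.4 × 1.33 = 104.3 N·m counterclockwise.
Block: 3 × 9.8 = 29.4 N down at 0.12 m → arm 1.48 m, τ = 29.4 × 1.48 = 43.51 N·m counterclockwise.
Sack of grain: 37 × 9.8 = 362.6 N down at 0.69 m → arm 0.91 m, τ = 362.6 × 0.91 = 330 N·m counterclockwise.
Net load moment about support B = 477.8 N·m counterclockwise.
Reaction R at support A is upward at 0 m, arm 1.6 m → moment R × 1.6 clockwise.
Balancing moments: R × 1.6 = 477.8, giving R = 299 N.

R_A ≈ 299 N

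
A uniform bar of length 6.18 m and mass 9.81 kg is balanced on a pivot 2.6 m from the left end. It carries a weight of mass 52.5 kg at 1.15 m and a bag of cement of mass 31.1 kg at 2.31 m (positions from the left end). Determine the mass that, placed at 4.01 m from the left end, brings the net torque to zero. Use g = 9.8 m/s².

Choose the pivot (at 2.6 m from the left end) as the axis so the support reaction has zero arm there.
Beam weight: 9.81 × 9.8 = 96.14 N down at 3.09 m → arm 0.49 m, τ = 96.14 × 0.49 = 47.11 N·m clockwise.
Weight: 52.5 × 9.8 = 514.5 N down at 1.15 m → arm 1.45 m, τ = 514.5 × 1.45 = 746 N·m counterclockwise.
Bag of cement: 31.1 × 9.8 = 304.8 N down at 2.31 m → arm 0.29 m, τ = 304.8 × 0.29 = 88.39 N·m counterclockwise.
Net moment of known loads = 787.3 N·m counterclockwise.
An unknown mass m at 4.01 m has arm 1.41 m; its moment is m·g·1.41 clockwise.
Στ = 0 ⇒ m × 9.8 × 1.41 = 787.3 ⇒ m = 787.3 / (9.8 × 1.41) = 57 kg.

m ≈ 57 kg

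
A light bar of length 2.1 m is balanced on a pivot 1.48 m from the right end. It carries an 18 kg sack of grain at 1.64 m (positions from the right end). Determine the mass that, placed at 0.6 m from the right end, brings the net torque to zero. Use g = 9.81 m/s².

Sum moments about the pivot (at 1.48 m from the right end) (the support reaction has zero arm there).
Sack of grain: 18 × 9.81 = 176.6 N down at 1.64 m → arm 0.16 m, τ = 176.6 × 0.16 = 28.26 N·m counterclockwise.
Net moment of known loads = 28.26 N·m counterclockwise.
An unknown mass m at 0.6 m has arm 0.88 m; its moment is m·g·0.88 clockwise.
Setting net torque to zero: m × 9.81 × 0.88 = 28.26 → m = 28.26 / (9.81 × 0.88) = 3.27 kg.

m ≈ 3.27 kg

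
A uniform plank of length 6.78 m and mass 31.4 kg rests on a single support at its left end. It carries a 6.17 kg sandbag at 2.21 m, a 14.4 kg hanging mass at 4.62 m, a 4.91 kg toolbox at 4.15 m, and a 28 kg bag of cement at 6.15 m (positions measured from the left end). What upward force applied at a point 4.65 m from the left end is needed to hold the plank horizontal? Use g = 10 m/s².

About the left end:
Beam weight: 31.4 × 10 = 314 N down at 3.39 m → arm 3.39 m, τ = 314 × 3.39 = 1064 N·m clockwise.
Sandbag: 6.17 × 10 = 61.7 N down at 2.21 m → arm 2.21 m, τ = 61.7 × 2.21 = 136.4 N·m clockwise.
Hanging mass: 14.4 × 10 = 144 N down at 4.62 m → arm 4.62 m, τ = 144 × 4.62 = 665.3 N·m clockwise.
Toolbox: 4.91 × 10 = 49.1 N down at 4.15 m → arm 4.15 m, τ = 49.1 × 4.15 = 203.8 N·m clockwise.
Bag of cement: 28 × 10 = 280 N down at 6.15 m → arm 6.15 m, τ = 280 × 6.15 = 1722 N·m clockwise.
Net moment of the loads = 3792 N·m clockwise.
The upward force F acts at a point 4.65 m from the left end, arm 4.65 m, giving F × 4.65 counterclockwise.
For rotational equilibrium, F × 4.65 = 3792, so F = 3792 / 4.65 = 815 N.

F ≈ 815 N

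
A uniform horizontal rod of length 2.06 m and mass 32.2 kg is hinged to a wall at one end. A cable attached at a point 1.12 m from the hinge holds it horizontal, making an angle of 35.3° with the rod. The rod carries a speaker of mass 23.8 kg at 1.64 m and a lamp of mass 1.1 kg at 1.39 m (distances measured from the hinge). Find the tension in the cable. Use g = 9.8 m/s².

Taking torques about the hinge:
Beam weight: 32.2 × 9.8 = 315.6 N down at 1.03 m → arm 1.03 m, τ = 315.6 × 1.03 = 325.1 N·m clockwise.
Speaker: 23.8 × 9.8 = 233.2 N down at 1.64 m → arm 1.64 m, τ = 233.2 × 1.64 = 382.4 N·m clockwise.
Lamp: 1.1 × 9.8 = 10.78 N down at 1.39 m → arm 1.39 m, τ = 10.78 × 1.39 = 14.98 N·m clockwise.
Total clockwise load moment = 722.5 N·m.
The cable tension T acts at 1.12 m; only its component perpendicular to the rod, T sinθ, produces torque. sin 35.3° = 0.5779.
Setting net torque to zero: T × 1.12 × 0.5779 = 722.5 → T = 722.5 / 0.6472 = 1120 N.

T ≈ 1120 N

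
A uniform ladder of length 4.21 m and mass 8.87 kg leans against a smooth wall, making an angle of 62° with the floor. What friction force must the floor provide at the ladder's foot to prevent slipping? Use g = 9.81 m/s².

Choose the foot of the ladder as the axis so the floor normal and friction both act there and drop out.
Ladder weight 8.87×9.81 = 87.01 N acts at 2.105 m along the ladder; its horizontal arm is 2.105·cos62° = 0.9882 m → τ = 85.98 N·m clockwise.
Wall normal N acts horizontally at the top; its moment arm is the height L sinθ = 4.21·sin62° = 3.717 m, counterclockwise.
Balancing moments: N × 3.717 = 85.98, giving N = 23.1 N.
ΣFx = 0: friction at the foot balances the wall's push, so f = N_wall = 23.1 N.

f ≈ 23.1 N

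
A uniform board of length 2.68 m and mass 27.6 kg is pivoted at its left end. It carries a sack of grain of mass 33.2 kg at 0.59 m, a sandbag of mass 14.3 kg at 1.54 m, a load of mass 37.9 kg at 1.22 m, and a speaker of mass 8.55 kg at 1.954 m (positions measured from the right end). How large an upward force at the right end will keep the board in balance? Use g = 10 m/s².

F ≈ 687 N

Choose the left end as the axis so the unknown pivot reaction has zero arm there.
Beam weight: 27.6 × 10 = 276 N down at 1.34 m → arm 1.34 m, τ = 276 × 1.34 = 369.8 N·m clockwise.
Sack of grain: 33.2 × 10 = 332 N down at 0.59 m → arm 2.09 m, τ = 332 × 2.09 = 693.9 N·m clockwise.
Sandbag: 14.3 × 10 = 143 N down at 1.54 m → arm 1.14 m, τ = 143 × 1.14 = 163 N·m clockwise.
Load: 37.9 × 10 = 379 N down at 1.22 m → arm 1.46 m, τ = 379 × 1.46 = 553.3 N·m clockwise.
Speaker: 8.55 × 10 = 85.5 N down at 1.954 m → arm 0.726 m, τ = 85.5 × 0.726 = 62.07 N·m clockwise.
Net moment of the loads = 1842 N·m clockwise.
The upward force F acts at the right end, arm 2.68 m, giving F × 2.68 counterclockwise.
Balancing moments: F × 2.68 = 1842, giving F = 1842 / 2.68 = 687 N.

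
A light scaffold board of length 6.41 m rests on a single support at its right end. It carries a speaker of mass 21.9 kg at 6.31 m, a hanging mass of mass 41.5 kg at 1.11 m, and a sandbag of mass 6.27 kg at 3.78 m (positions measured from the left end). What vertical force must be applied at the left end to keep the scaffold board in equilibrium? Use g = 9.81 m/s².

Sum moments about the right end (the unknown pivot reaction has zero arm there).
Speaker: 21.9 × 9.81 = 214.8 N down at 6.31 m → arm 0.1 m, τ = 214.8 × 0.1 = 21.48 N·m counterclockwise.
Hanging mass: 41.5 × 9.81 = 407.1 N down at 1.11 m → arm 5.3 m, τ = 407.1 × 5.3 = 2158 N·m counterclockwise.
Sandbag: 6.27 × 9.81 = 61.51 N down at 3.78 m → arm 2.63 m, τ = 61.51 × 2.63 = 161.8 N·m counterclockwise.
Net moment of the loads = 2341 N·m counterclockwise.
The upward force F acts at the left end, arm 6.41 m, giving F × 6.41 clockwise.
Setting net torque to zero: F × 6.41 = 2341 → F = 2341 / 6.41 = 365 N.

F ≈ 365 N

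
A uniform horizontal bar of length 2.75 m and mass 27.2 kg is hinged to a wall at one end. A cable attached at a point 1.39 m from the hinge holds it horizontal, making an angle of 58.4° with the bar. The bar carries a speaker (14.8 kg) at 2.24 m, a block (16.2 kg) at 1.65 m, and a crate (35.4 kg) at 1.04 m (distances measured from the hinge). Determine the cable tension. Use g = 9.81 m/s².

About the hinge:
Beam weight: 27.2 × 9.81 = 266.8 N down at 1.375 m → arm 1.375 m, τ = 266.8 × 1.375 = 366.9 N·m clockwise.
Speaker: 14.8 × 9.81 = 145.2 N down at 2.24 m → arm 2.24 m, τ = 145.2 × 2.24 = 325.2 N·m clockwise.
Block: 16.2 × 9.81 = 158.9 N down at 1.65 m → arm 1.65 m, τ = 158.9 × 1.65 = 262.2 N·m clockwise.
Crate: 35.4 × 9.81 = 347.3 N down at 1.04 m → arm 1.04 m, τ = 347.3 × 1.04 = 361.2 N·m clockwise.
Total clockwise load moment = 1316 N·m.
The cable tension T acts at 1.39 m; only its component perpendicular to the bar, T sinθ, produces torque. sin 58.4° = 0.8517.
Setting net torque to zero: T × 1.39 × 0.8517 = 1316 → T = 1316 / 1.184 = 1110 N.

T ≈ 1110 N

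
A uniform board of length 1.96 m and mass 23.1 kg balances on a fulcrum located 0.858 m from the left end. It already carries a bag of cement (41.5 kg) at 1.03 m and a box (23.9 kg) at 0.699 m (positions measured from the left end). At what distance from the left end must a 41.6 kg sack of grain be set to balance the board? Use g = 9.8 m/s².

Taking torques about the fulcrum (at 0.858 m from the left end):
Beam weight: 23.1 × 9.8 = 226.4 N down at 0.98 m → arm 0.122 m, τ = 226.4 × 0.122 = 27.62 N·m clockwise.
Bag of cement: 41.5 × 9.8 = 406.7 N down at 1.03 m → arm 0.172 m, τ = 406.7 × 0.172 = 69.95 N·m clockwise.
Box: 23.9 × 9.8 = 234.2 N down at 0.699 m → arm 0.159 m, τ = 234.2 × 0.159 = 37.24 N·m counterclockwise.
Net moment of existing loads = 60.33 N·m clockwise.
The sack of grain weighs 41.6 × 9.8 = 407.7 N and must supply an equal counterclockwise moment, so its lever arm about the fulcrum is 60.33 / 407.7 = 0.148 m.
That puts it at 0.858 − 0.148 = 0.71 m from the left end.

x ≈ 0.71 m from the left end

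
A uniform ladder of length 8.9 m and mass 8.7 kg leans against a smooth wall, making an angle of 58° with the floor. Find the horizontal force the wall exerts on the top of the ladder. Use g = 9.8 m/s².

Sum moments about the foot of the ladder (the floor normal and friction both act there and drop out).
Ladder weight 8.7×9.8 = 85.26 N acts at 4.45 m along the ladder; its horizontal arm is 4.45·cos58° = 2.358 m → τ = 201 N·m clockwise.
Wall normal N acts horizontally at the top; its moment arm is the height L sinθ = 8.9·sin58° = 7.548 m, counterclockwise.
For rotational equilibrium, N × 7.548 = 201, so N = 26.6 N.

N_wall ≈ 26.6 N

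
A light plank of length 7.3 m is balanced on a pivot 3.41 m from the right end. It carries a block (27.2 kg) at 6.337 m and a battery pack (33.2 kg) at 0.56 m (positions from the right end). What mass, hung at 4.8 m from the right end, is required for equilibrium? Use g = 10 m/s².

m ≈ 10.8 kg

About the pivot (at 3.41 m from the right end):
Block: 27.2 × 10 = 272 N down at 6.337 m → arm 2.927 m, τ = 272 × 2.927 = 796.1 N·m counterclockwise.
Battery pack: 33.2 × 10 = 332 N down at 0.56 m → arm 2.85 m, τ = 332 × 2.85 = 946.2 N·m clockwise.
Net moment of known loads = 150.1 N·m clockwise.
An unknown mass m at 4.8 m has arm 1.39 m; its moment is m·g·1.39 counterclockwise.
Στ = 0 ⇒ m × 10 × 1.39 = 150.1 ⇒ m = 150.1 / (10 × 1.39) = 10.8 kg.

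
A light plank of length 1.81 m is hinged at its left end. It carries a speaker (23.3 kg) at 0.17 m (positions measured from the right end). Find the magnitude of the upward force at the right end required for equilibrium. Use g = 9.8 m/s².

Choose the left end as the axis so the unknown pivot reaction has zero arm there.
Speaker: 23.3 × 9.8 = 228.3 N down at 0.17 m → arm 1.64 m, τ = 228.3 × 1.64 = 374.4 N·m clockwise.
Net moment of the loads = 374.4 N·m clockwise.
The upward force F acts at the right end, arm 1.81 m, giving F × 1.81 counterclockwise.
Balancing moments: F × 1.81 = 374.4, giving F = 374.4 / 1.81 = 207 N.

F ≈ 207 N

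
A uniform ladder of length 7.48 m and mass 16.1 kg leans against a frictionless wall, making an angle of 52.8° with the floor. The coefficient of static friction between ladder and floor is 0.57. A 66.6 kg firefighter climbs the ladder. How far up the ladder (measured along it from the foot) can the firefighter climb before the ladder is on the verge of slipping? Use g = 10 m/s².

d ≈ 6.07 m

About the foot of the ladder:
Ladder weight 16.1×10 = 161 N acts at 3.74 m along the ladder; its horizontal arm is 3.74·cos52.8° = 2.261 m → τ = 364 N·m clockwise.
Firefighter weight 66.6×10 = 666 N at distance d → arm d·cos52.8° → τ = 666·d·0.6046 clockwise.
Wall normal N at the top has arm L sinθ = 5.958 m counterclockwise, so Στ = 0 gives N·5.958 = 364 + 402.7·d.
ΣFy = 0 ⇒ N_floor = 827 N, so the maximum friction is μ_s·N_floor = 0.57×827 = 471.4 N. ΣFx = 0 ⇒ N_wall = f, so at the slipping point N = 471.4 N.
Substituting: 471.4×5.958 = 364 + 402.7·d ⇒ d = (2809 − 364) / 402.7 = 6.07 m.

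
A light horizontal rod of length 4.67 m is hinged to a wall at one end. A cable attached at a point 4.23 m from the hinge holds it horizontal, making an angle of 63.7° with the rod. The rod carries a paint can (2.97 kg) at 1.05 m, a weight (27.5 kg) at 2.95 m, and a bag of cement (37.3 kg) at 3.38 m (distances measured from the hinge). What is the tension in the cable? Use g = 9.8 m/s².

Take moments about the hinge.
Paint can: 2.97 × 9.8 = 29.11 N down at 1.05 m → arm 1.05 m, τ = 29.11 × 1.05 = 30.57 N·m clockwise.
Weight: 27.5 × 9.8 = 269.5 N down at 2.95 m → arm 2.95 m, τ = 269.5 × 2.95 = 795 N·m clockwise.
Bag of cement: 37.3 × 9.8 = 365.5 N down at 3.38 m → arm 3.38 m, τ = 365.5 × 3.38 = 1235 N·m clockwise.
Total clockwise load moment = 2061 N·m.
The cable tension T acts at 4.23 m; only its component perpendicular to the rod, T sinθ, produces torque. sin 63.7° = 0.8965.
Στ = 0 ⇒ T × 4.23 × 0.8965 = 2061 ⇒ T = 2061 / 3.792 = 544 N.

T ≈ 544 N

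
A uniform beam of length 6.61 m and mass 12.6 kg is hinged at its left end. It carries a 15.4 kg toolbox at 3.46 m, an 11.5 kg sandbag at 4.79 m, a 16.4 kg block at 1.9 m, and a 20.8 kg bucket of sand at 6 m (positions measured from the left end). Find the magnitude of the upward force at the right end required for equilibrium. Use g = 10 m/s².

F ≈ 463 N

Sum moments about the left end (the unknown pivot reaction has zero arm there).
Beam weight: 12.6 × 10 = 126 N down at 3.305 m → arm 3.305 m, τ = 126 × 3.305 = 416.4 N·m clockwise.
Toolbox: 15.4 × 10 = 154 N down at 3.46 m → arm 3.46 m, τ = 154 × 3.46 = 532.8 N·m clockwise.
Sandbag: 11.5 × 10 = 115 N down at 4.79 m → arm 4.79 m, τ = 115 × 4.79 = 550.9 N·m clockwise.
Block: 16.4 × 10 = 164 N down at 1.9 m → arm 1.9 m, τ = 164 × 1.9 = 311.6 N·m clockwise.
Bucket of sand: 20.8 × 10 = 208 N down at 6 m → arm 6 m, τ = 208 × 6 = 1248 N·m clockwise.
Net moment of the loads = 3060 N·m clockwise.
The upward force F acts at the right end, arm 6.61 m, giving F × 6.61 counterclockwise.
Balancing moments: F × 6.61 = 3060, giving F = 3060 / 6.61 = 463 N.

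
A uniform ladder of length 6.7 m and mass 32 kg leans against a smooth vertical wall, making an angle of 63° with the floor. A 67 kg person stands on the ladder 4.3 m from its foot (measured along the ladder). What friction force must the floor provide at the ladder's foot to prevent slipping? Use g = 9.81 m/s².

f ≈ 295 N

Take moments about the foot of the ladder.
Ladder weight 32×9.81 = 313.9 N acts at 3.35 m along the ladder; its horizontal arm is 3.35·cos63° = 1.521 m → τ = 477.4 N·m clockwise.
Person: 67×9.81 = 657.3 N at 4.3 m → arm 1.952 m → τ = 1283 N·m clockwise.
Wall normal N acts horizontally at the top; its moment arm is the height L sinθ = 6.7·sin63° = 5.97 m, counterclockwise.
Balancing moments: N × 5.97 = 1760, giving N = 295 N.
ΣFx = 0: friction at the foot balances the wall's push, so f = N_wall = 295 N.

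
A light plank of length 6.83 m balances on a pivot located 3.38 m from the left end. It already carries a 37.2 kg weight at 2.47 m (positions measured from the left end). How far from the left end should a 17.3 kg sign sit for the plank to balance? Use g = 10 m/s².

Taking torques about the pivot (at 3.38 m from the left end):
Weight: 37.2 × 10 = 372 N down at 2.47 m → arm 0.91 m, τ = 372 × 0.91 = 338.5 N·m counterclockwise.
Net moment of existing loads = 338.5 N·m counterclockwise.
The sign weighs 17.3 × 10 = 173 N and must supply an equal clockwise moment, so its lever arm about the pivot is 338.5 / 173 = 1.96 m.
That puts it at 3.38 + 1.96 = 5.34 m from the left end.

x ≈ 5.34 m from the left end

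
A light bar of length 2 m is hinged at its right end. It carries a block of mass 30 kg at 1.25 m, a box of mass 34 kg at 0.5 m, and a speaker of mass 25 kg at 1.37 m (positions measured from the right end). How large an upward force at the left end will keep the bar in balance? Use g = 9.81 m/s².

F ≈ 435 N

Choose the right end as the axis so the unknown pivot reaction has zero arm there.
Block: 30 × 9.81 = 294.3 N down at 1.25 m → arm 1.25 m, τ = 294.3 × 1.25 = 367.9 N·m counterclockwise.
Box: 34 × 9.81 = 333.5 N down at 0.5 m → arm 0.5 m, τ = 333.5 × 0.5 = 166.8 N·m counterclockwise.
Speaker: 25 × 9.81 = 245.2 N down at 1.37 m → arm 1.37 m, τ = 245.2 × 1.37 = 335.9 N·m counterclockwise.
Net moment of the loads = 870.6 N·m counterclockwise.
The upward force F acts at the left end, arm 2 m, giving F × 2 clockwise.
Στ = 0 ⇒ F × 2 = 870.6 ⇒ F = 870.6 / 2 = 435 N.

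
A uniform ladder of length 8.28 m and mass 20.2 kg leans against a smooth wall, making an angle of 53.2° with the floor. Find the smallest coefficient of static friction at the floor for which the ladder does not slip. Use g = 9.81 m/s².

Taking torques about the foot of the ladder:
Ladder weight 20.2×9.81 = 198.2 N acts at 4.14 m along the ladder; its horizontal arm is 4.14·cos53.2° = 2.48 m → τ = 491.5 N·m clockwise.
Wall normal N acts horizontally at the top; its moment arm is the height L sinθ = 8.28·sin53.2° = 6.63 m, counterclockwise.
For rotational equilibrium, N × 6.63 = 491.5, so N = 74.13 N.
ΣFx = 0 ⇒ f = N_wall = 74.13 N. ΣFy = 0 ⇒ N_floor = 198.2 N.
μ_min = f / N_floor = 74.13 / 198.2 = 0.374.

μ_min ≈ 0.374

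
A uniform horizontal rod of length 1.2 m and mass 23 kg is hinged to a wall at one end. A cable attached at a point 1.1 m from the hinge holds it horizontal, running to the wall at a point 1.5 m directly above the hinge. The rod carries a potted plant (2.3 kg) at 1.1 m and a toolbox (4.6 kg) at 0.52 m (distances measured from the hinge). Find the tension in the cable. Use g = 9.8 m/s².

Sum moments about the hinge (the unknown hinge reaction has zero arm there).
Beam weight: 23 × 9.8 = 225.4 N down at 0.6 m → arm 0.6 m, τ = 225.4 × 0.6 = 135.2 N·m clockwise.
Potted plant: 2.3 × 9.8 = 22.54 N down at 1.1 m → arm 1.1 m, τ = 22.54 × 1.1 = 24.79 N·m clockwise.
Toolbox: 4.6 × 9.8 = 45.08 N down at 0.52 m → arm 0.52 m, τ = 45.08 × 0.52 = 23.44 N·m clockwise.
Total clockwise load moment = 183.4 N·m.
The cable tension T acts at 1.1 m; only its component perpendicular to the rod, T sinθ, produces torque. sinθ = h/√(h²+d²) = 1.5/√(1.5²+1.1²) = 0.8064.
Στ = 0 ⇒ T × 1.1 × 0.8064 = 183.4 ⇒ T = 183.4 / 0.887 = 207 N.

T ≈ 207 N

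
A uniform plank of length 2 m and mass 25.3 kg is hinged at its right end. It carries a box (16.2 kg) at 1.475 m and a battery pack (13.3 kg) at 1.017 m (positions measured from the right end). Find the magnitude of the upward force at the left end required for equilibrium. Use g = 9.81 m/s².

About the right end:
Beam weight: 25.3 × 9.81 = 248.2 N down at 1 m → arm 1 m, τ = 248.2 × 1 = 248.2 N·m counterclockwise.
Box: 16.2 × 9.81 = 158.9 N down at 1.475 m → arm 1.475 m, τ = 158.9 × 1.475 = 234.4 N·m counterclockwise.
Battery pack: 13.3 × 9.81 = 130.5 N down at 1.017 m → arm 1.017 m, τ = 130.5 × 1.017 = 132.7 N·m counterclockwise.
Net moment of the loads = 615.3 N·m counterclockwise.
The upward force F acts at the left end, arm 2 m, giving F × 2 clockwise.
Balancing moments: F × 2 = 615.3, giving F = 615.3 / 2 = 308 N.

F ≈ 308 N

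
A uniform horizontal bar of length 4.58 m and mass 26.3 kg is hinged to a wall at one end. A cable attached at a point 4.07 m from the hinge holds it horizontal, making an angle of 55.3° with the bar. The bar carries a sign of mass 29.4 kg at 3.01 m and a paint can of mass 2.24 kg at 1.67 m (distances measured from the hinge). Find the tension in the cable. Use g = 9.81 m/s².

Choose the hinge as the axis so the unknown hinge reaction has zero arm there.
Beam weight: 26.3 × 9.81 = 258 N down at 2.29 m → arm 2.29 m, τ = 258 × 2.29 = 590.8 N·m clockwise.
Sign: 29.4 × 9.81 = 288.4 N down at 3.01 m → arm 3.01 m, τ = 288.4 × 3.01 = 868.1 N·m clockwise.
Paint can: 2.24 × 9.81 = 21.97 N down at 1.67 m → arm 1.67 m, τ = 21.97 × 1.67 = 36.69 N·m clockwise.
Total clockwise load moment = 1496 N·m.
The cable tension T acts at 4.07 m; only its component perpendicular to the bar, T sinθ, produces torque. sin 55.3° = 0.8221.
For rotational equilibrium, T × 4.07 × 0.8221 = 1496, so T = 1496 / 3.346 = 447 N.

T ≈ 447 N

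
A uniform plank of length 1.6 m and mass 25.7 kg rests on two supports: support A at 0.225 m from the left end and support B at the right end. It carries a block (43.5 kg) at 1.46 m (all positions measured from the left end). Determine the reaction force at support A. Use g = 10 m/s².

R_A ≈ 194 N

Sum moments about support B (its reaction then has zero moment arm).
Beam weight: 25.7 × 10 = 257 N down at 0.8 m → arm 0.8 m, τ = 257 × 0.8 = 205.6 N·m counterclockwise.
Block: 43.5 × 10 = 435 N down at 1.46 m → arm 0.14 m, τ = 435 × 0.14 = 60.9 N·m counterclockwise.
Net load moment about support B = 266.5 N·m counterclockwise.
Reaction R at support A is upward at 0.225 m, arm 1.375 m → moment R × 1.375 clockwise.
Στ = 0 ⇒ R × 1.375 = 266.5 ⇒ R = 194 N.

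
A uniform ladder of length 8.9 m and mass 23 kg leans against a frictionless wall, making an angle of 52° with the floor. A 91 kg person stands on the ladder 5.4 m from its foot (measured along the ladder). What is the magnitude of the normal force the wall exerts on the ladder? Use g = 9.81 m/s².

N_wall ≈ 511 N

Choose the foot of the ladder as the axis so the floor normal and friction both act there and drop out.
Ladder weight 23×9.81 = 225.6 N acts at 4.45 m along the ladder; its horizontal arm is 4.45·cos52° = 2.74 m → τ = 618.1 N·m clockwise.
Person: 91×9.81 = 892.7 N at 5.4 m → arm 3.325 m → τ = 2968 N·m clockwise.
Wall normal N acts horizontally at the top; its moment arm is the height L sinθ = 8.9·sin52° = 7.013 m, counterclockwise.
Setting net torque to zero: N × 7.013 = 3586 → N = 511 N.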